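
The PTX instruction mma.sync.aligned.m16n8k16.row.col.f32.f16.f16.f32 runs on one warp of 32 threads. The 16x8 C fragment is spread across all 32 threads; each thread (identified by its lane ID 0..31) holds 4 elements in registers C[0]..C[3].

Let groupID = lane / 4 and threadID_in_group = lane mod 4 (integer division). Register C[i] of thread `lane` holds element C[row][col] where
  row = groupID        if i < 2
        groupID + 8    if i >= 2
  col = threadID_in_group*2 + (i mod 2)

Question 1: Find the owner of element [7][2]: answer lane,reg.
r=7→G=7,rhi=0  c=2→T=1,p=0
L=7*4+1=29  i=0*2+0=0

29,0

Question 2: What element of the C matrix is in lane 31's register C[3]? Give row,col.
lane 31=>31/4=7, 31 mod 4=3
i=3  r:7+8=>15  c:2·3+1=>7

15,7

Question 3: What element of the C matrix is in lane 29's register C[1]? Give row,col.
L=29->gid=29>>2=7, tid=29&3=1
[1]->row 7+0=7  col 1·2+1=3

7,3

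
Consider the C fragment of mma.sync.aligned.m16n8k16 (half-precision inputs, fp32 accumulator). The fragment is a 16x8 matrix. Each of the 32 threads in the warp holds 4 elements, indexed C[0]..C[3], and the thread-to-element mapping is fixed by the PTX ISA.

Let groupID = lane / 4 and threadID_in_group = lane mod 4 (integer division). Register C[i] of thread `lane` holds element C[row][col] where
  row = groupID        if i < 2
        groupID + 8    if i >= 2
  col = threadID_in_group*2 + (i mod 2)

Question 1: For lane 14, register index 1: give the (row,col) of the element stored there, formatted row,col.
3,5

lane 14: G=3 (14/4), T=2 (14%4)
i=1: r=3+0=3, c=2*2+1=5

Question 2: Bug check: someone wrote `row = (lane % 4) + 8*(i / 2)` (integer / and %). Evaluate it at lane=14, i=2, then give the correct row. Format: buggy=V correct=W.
buggy=10 correct=11

`(lane % 4) + 8*(i / 2)`[14,2]->10
14: gid=3,tid=2
[2] (3+8,2*2+0) = (11,4)
row: 10 vs 11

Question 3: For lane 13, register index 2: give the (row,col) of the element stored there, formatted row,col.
11,2

L=13=>grp=13>>2=3, tig=13&3=1
[2]=>row 3+8=11  col 1·2+0=2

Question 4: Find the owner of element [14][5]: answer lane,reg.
r:14=>grp=6,rB=1  c:5=>tig=2,lo=1
L=6*4+2=26  i=1*2+1=3

26,3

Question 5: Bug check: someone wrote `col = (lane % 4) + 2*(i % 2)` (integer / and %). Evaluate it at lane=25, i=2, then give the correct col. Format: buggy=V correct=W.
`(lane % 4) + 2*(i % 2)`[25,2]⇒1
lane 25: gr=6 (25/4), th=1 (25%4)
i=2: r=6+8=14, c=1*2+0=2
col: 1 vs 2

buggy=1 correct=2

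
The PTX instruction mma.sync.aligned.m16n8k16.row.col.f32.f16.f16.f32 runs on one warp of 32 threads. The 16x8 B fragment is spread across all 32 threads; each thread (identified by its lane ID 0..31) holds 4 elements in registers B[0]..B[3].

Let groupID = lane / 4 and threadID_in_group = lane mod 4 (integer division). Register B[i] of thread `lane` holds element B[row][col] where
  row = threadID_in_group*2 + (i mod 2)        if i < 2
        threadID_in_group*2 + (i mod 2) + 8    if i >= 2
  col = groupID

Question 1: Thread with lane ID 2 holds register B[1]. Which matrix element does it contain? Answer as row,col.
5,0

lane 2→2/4=0, 2 mod 4=2
i=1  r:2·2+1+0→5  c:0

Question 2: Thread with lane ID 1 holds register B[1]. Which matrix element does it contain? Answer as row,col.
3,0

lane 1: gr=0 (1/4), th=1 (1%4)
i=1: r=1*2+1+0=3, c=gr=0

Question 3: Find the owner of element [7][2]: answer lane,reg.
c=2→G=2  r=7→rhi=0,T=3,p=1
L=2*4+3=11  i=0*2+1=1

11,1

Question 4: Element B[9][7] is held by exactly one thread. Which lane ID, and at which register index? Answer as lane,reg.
28,3

c:7=>grp=7  r:9=>rB=1,tig=0,lo=1
L=7*4+0=28  i=1*2+1=3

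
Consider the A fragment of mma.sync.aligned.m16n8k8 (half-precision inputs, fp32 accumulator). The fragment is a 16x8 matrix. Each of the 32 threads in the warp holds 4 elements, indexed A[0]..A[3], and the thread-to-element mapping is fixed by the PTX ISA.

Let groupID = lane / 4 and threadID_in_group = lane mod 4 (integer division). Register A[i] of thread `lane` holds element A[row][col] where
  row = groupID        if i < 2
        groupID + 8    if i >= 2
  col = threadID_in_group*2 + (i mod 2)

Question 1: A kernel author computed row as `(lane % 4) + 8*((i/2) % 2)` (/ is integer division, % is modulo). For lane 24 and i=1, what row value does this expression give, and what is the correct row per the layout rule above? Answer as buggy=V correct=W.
`(lane % 4) + 8*((i/2) % 2)`[24,1]→0
lane 24: G=6 (24/4), T=0 (24%4)
i=1: r=6+0=6, c=0*2+1=1
row: 0 vs 6

buggy=0 correct=6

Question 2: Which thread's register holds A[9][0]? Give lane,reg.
r: 9->gid=1,r8=1  c: 0->tid=0,i&1=0
L=1*4+0=4  i=1*2+0=2

4,2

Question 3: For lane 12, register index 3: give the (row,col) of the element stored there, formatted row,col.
L=12→G=12>>2=3, T=12&3=0
[3]→row 3+8=11  col 0·2+1=1

11,1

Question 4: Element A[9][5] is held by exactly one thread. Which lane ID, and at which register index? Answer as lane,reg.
r=9->g=1,rb=1  c=5->t=2,b0=1
L=1*4+2=6  i=1*2+1=3

6,3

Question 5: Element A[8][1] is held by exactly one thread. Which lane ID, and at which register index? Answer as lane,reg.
0,3

r=8->g=0,rb=1  c=1->t=0,b0=1
L=0*4+0=0  i=1*2+1=3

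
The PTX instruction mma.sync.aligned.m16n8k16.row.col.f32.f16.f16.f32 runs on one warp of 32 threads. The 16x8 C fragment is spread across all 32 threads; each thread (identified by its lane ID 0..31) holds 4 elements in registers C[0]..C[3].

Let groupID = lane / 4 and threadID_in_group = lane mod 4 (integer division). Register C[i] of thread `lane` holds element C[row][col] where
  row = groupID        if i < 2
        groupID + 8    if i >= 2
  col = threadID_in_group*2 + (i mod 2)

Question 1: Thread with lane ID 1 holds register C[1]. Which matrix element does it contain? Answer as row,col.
0,3

L=1=>grp=1>>2=0, tig=1&3=1
[1]=>row 0+0=0  col 1·2+1=3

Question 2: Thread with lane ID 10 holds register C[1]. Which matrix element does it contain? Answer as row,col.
2,5

L=10->g=10>>2=2, t=10&3=2
[1]->row 2+0=2  col 2·2+1=5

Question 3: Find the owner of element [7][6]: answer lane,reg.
31,0

r:7=>grp=7,rB=0  c:6=>tig=3,lo=0
L=7*4+3=31  i=0*2+0=0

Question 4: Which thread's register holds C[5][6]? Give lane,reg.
23,0

r:5=>grp=5,rB=0  c:6=>tig=3,lo=0
L=5*4+3=23  i=0*2+0=0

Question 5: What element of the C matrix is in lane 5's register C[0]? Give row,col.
5: grp=1,tig=1
[0] (1+0,1*2+0) = (1,2)

1,2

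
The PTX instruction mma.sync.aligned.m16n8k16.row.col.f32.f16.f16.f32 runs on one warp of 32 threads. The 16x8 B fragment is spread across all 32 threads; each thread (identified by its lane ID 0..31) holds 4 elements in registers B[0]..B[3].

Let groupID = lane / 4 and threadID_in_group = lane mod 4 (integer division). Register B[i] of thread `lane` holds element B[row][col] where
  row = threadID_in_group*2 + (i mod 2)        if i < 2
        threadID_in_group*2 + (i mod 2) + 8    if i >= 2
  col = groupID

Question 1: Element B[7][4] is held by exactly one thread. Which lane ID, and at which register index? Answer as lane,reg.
19,1

c=4->g=4  r=7->rb=0,t=3,b0=1
L=4*4+3=19  i=0*2+1=1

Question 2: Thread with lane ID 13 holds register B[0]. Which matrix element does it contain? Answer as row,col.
2,3

lane 13: gid=3 (13/4), tid=1 (13%4)
i=0: r=1*2+0+0=2, c=gid=3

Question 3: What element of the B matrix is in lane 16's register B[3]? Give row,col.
16: gid=4,tid=0
[3] (0*2+1+8,4) = (9,4)

9,4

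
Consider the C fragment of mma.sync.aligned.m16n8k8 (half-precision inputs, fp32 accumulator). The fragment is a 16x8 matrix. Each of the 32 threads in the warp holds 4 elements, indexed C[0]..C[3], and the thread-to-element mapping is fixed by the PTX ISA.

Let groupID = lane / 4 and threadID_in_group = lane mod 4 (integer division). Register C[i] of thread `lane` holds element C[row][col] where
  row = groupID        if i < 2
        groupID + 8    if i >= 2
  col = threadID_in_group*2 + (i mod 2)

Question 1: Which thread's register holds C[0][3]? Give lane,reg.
1,1

r=0->g=0,rb=0  c=3->t=1,b0=1
L=0*4+1=1  i=0*2+1=1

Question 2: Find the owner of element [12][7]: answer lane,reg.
19,3

r=12→G=4,rhi=1  c=7→T=3,p=1
L=4*4+3=19  i=1*2+1=3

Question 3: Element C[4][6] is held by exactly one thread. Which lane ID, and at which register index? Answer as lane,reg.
19,0

r: 4->gid=4,r8=0  c: 6->tid=3,i&1=0
L=4*4+3=19  i=0*2+0=0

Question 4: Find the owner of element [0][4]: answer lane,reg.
r:0=>grp=0,rB=0  c:4=>tig=2,lo=0
L=0*4+2=2  i=0*2+0=0

2,0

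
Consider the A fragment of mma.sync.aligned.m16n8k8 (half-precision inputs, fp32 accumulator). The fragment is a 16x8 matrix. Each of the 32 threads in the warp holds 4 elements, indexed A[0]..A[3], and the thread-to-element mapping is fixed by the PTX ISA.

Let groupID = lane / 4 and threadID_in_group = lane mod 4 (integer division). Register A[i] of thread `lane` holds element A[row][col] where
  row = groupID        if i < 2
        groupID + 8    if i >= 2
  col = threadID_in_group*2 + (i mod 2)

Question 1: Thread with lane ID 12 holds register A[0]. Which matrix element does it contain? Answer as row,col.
12: g=3,t=0
[0] (3+0,0*2+0) = (3,0)

3,0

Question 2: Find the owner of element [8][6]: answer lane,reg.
3,2

r: 8->gid=0,r8=1  c: 6->tid=3,i&1=0
L=0*4+3=3  i=1*2+0=2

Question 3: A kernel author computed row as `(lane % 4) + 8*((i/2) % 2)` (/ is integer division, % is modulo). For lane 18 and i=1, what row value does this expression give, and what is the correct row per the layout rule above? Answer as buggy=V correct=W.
`(lane % 4) + 8*((i/2) % 2)`[18,1]->2
18: g=4,t=2
[1] (4+0,2*2+1) = (4,5)
row: 2 vs 4

buggy=2 correct=4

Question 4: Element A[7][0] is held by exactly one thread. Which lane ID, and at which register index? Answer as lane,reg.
r:7=>grp=7,rB=0  c:0=>tig=0,lo=0
L=7*4+0=28  i=0*2+0=0

28,0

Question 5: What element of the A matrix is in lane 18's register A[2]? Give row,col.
12,4

L=18->gid=18>>2=4, tid=18&3=2
[2]->row 4+8=12  col 2·2+0=4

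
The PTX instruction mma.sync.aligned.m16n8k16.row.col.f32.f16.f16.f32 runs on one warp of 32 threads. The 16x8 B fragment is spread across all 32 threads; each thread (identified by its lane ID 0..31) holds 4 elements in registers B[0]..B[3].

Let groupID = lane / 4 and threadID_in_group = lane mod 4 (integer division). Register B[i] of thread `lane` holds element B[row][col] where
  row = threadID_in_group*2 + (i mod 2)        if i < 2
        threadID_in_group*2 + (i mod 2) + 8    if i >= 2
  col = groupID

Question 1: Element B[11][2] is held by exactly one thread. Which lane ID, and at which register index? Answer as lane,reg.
c=2⇒gr=2  r=11⇒Rb=1,th=1,odd=1
L=2*4+1=9  i=1*2+1=3

9,3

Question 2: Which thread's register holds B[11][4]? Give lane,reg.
17,3

c=4⇒gr=4  r=11⇒Rb=1,th=1,odd=1
L=4*4+1=17  i=1*2+1=3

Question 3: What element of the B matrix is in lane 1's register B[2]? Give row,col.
L=1=>grp=1>>2=0, tig=1&3=1
[2]=>row 1·2+0+8=10  col grp=0

10,0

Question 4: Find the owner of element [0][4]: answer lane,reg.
c=4→G=4  r=0→rhi=0,T=0,p=0
L=4*4+0=16  i=0*2+0=0

16,0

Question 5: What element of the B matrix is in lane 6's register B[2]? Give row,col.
12,1

lane 6->6/4=1, 6 mod 4=2
i=2  r:2·2+0+8->12  c:1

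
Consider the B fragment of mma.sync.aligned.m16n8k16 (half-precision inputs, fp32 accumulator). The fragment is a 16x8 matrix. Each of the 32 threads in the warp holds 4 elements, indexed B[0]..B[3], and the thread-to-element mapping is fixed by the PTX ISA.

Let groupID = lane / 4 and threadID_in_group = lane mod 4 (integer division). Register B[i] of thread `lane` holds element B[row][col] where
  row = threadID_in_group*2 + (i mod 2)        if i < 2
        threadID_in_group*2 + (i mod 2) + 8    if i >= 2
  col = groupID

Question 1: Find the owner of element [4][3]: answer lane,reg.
c: 3->gid=3  r: 4->r8=0,tid=2,i&1=0
L=3*4+2=14  i=0*2+0=0

14,0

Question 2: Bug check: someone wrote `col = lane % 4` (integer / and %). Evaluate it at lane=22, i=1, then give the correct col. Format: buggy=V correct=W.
`lane % 4`[22,1]->2
22: gid=5,tid=2
[1] (2*2+1+0,5) = (5,5)
col: 2 vs 5

buggy=2 correct=5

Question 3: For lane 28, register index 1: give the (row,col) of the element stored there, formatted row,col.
1,7

lane 28: gr=7 (28/4), th=0 (28%4)
i=1: r=0*2+1+0=1, c=gr=7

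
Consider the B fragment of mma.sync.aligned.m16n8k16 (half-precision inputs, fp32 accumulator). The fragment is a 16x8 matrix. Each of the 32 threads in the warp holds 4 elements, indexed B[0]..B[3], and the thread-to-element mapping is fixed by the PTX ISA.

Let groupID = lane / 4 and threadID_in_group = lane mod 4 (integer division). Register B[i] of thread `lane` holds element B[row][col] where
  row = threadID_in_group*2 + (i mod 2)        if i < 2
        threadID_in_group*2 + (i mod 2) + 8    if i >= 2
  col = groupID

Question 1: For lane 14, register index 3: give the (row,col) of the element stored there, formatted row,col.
lane 14: gid=3 (14/4), tid=2 (14%4)
i=3: r=2*2+1+8=13, c=gid=3

13,3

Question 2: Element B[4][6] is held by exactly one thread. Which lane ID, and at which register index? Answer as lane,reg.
26,0

c: 6->gid=6  r: 4->r8=0,tid=2,i&1=0
L=6*4+2=26  i=0*2+0=0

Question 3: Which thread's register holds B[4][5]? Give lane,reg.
c=5⇒gr=5  r=4⇒Rb=0,th=2,odd=0
L=5*4+2=22  i=0*2+0=0

22,0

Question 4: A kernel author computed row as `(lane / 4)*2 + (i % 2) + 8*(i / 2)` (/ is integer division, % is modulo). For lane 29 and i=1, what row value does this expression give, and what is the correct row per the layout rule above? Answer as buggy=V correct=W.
buggy=15 correct=3

`(lane / 4)*2 + (i % 2) + 8*(i / 2)`[29,1]→15
lane 29→29/4=7, 29 mod 4=1
i=1  r:2·1+1+0→3  c:7
row: 15 vs 3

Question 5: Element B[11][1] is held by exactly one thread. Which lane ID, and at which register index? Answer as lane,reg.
5,3

c: 1->gid=1  r: 11->r8=1,tid=1,i&1=1
L=1*4+1=5  i=1*2+1=3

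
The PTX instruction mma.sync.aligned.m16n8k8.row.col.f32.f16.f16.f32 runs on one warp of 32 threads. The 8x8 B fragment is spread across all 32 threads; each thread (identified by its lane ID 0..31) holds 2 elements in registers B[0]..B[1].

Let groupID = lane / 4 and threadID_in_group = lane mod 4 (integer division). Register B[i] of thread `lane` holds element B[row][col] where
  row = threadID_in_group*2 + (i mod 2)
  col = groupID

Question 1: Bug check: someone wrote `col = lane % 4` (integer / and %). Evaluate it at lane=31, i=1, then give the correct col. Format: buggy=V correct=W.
buggy=3 correct=7

`lane % 4`[31,1]->3
lane 31: gid=7 (31/4), tid=3 (31%4)
i=1: r=3*2+1=7, c=gid=7
col: 3 vs 7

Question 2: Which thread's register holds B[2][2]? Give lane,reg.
c:2=>grp=2  r:2=>tig=1,lo=0
L=2*4+1=9  i=0=0

9,0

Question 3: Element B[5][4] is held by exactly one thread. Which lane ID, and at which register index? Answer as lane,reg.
c: 4->gid=4  r: 5->tid=2,i&1=1
L=4*4+2=18  i=1=1

18,1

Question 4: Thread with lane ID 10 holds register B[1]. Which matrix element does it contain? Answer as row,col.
L=10⇒gr=10>>2=2, th=10&3=2
[1]⇒row 2·2+1=5  col gr=2

5,2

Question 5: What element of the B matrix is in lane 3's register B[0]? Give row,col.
L=3⇒gr=3>>2=0, th=3&3=3
[0]⇒row 3·2+0=6  col gr=0

6,0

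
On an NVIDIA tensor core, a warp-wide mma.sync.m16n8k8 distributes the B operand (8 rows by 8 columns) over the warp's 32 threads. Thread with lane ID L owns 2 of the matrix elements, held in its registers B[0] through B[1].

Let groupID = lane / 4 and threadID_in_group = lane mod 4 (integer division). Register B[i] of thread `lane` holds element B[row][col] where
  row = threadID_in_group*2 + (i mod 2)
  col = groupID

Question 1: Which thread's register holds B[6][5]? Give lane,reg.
23,0

c:5=>grp=5  r:6=>tig=3,lo=0
L=5*4+3=23  i=0=0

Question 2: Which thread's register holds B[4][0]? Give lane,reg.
2,0

c=0⇒gr=0  r=4⇒th=2,odd=0
L=0*4+2=2  i=0=0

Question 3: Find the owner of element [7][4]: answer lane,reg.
19,1

c: 4->gid=4  r: 7->tid=3,i&1=1
L=4*4+3=19  i=1=1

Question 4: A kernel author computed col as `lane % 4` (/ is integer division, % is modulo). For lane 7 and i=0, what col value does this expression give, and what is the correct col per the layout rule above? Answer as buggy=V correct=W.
buggy=3 correct=1

`lane % 4`[7,0]→3
L=7→G=7>>2=1, T=7&3=3
[0]→row 3·2+0=6  col G=1
col: 3 vs 1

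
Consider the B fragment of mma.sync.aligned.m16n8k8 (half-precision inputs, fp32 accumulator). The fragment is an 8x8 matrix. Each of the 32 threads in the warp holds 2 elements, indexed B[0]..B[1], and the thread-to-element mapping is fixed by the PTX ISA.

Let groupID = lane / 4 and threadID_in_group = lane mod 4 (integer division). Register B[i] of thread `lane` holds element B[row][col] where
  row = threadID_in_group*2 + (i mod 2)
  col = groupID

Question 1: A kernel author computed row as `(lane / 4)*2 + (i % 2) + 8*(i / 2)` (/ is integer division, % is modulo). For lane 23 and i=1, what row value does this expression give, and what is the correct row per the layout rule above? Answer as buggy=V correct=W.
`(lane / 4)*2 + (i % 2) + 8*(i / 2)`[23,1]→11
L=23→G=23>>2=5, T=23&3=3
[1]→row 3·2+1=7  col G=5
row: 11 vs 7

buggy=11 correct=7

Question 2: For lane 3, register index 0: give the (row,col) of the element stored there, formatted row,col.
6,0

L=3⇒gr=3>>2=0, th=3&3=3
[0]⇒row 3·2+0=6  col gr=0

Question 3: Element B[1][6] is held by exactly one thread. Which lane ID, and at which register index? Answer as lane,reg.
c:6=>grp=6  r:1=>tig=0,lo=1
L=6*4+0=24  i=1=1

24,1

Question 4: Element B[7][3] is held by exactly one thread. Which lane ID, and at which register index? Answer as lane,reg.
c=3⇒gr=3  r=7⇒th=3,odd=1
L=3*4+3=15  i=1=1

15,1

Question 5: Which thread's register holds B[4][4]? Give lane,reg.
c: 4->gid=4  r: 4->tid=2,i&1=0
L=4*4+2=18  i=0=0

18,0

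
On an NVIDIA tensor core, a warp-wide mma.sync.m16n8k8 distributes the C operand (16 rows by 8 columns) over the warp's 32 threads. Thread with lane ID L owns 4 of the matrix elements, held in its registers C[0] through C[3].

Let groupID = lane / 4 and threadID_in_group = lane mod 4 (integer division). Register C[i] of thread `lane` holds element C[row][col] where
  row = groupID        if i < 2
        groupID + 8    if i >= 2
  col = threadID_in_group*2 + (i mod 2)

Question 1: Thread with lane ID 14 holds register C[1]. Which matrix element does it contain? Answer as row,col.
3,5

14: g=3,t=2
[1] (3+0,2*2+1) = (3,5)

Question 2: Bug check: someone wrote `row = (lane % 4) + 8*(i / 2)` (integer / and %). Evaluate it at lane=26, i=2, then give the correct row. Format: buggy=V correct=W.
`(lane % 4) + 8*(i / 2)`[26,2]->10
26: g=6,t=2
[2] (6+8,2*2+0) = (14,4)
row: 10 vs 14

buggy=10 correct=14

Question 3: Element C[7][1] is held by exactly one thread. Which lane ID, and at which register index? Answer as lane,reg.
r=7->g=7,rb=0  c=1->t=0,b0=1
L=7*4+0=28  i=0*2+1=1

28,1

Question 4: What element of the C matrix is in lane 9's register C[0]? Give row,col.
2,2

L=9→G=9>>2=2, T=9&3=1
[0]→row 2+0=2  col 1·2+0=2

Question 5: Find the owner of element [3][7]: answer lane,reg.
r=3→G=3,rhi=0  c=7→T=3,p=1
L=3*4+3=15  i=0*2+1=1

15,1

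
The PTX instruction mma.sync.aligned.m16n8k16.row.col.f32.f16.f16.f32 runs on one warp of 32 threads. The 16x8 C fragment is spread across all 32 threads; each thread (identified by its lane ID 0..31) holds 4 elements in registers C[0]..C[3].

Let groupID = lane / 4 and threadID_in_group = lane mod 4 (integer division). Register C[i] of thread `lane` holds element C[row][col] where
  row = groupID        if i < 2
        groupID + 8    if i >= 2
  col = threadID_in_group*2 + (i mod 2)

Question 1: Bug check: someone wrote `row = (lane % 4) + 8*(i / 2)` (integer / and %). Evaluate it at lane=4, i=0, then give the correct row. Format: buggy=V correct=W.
buggy=0 correct=1

`(lane % 4) + 8*(i / 2)`[4,0]->0
L=4->g=4>>2=1, t=4&3=0
[0]->row 1+0=1  col 0·2+0=0
row: 0 vs 1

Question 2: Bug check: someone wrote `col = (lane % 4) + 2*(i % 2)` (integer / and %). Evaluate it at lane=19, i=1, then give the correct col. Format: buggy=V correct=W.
buggy=5 correct=7

`(lane % 4) + 2*(i % 2)`[19,1]→5
19: G=4,T=3
[1] (4+0,3*2+1) = (4,7)
col: 5 vs 7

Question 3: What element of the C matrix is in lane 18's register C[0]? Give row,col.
lane 18->18/4=4, 18 mod 4=2
i=0  r:4+0->4  c:2·2+0->4

4,4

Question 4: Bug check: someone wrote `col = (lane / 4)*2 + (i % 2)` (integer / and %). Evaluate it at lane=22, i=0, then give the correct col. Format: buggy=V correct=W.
buggy=10 correct=4

`(lane / 4)*2 + (i % 2)`[22,0]⇒10
22: gr=5,th=2
[0] (5+0,2*2+0) = (5,4)
col: 10 vs 4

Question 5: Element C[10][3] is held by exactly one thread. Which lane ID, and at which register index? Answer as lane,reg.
9,3

r:10=>grp=2,rB=1  c:3=>tig=1,lo=1
L=2*4+1=9  i=1*2+1=3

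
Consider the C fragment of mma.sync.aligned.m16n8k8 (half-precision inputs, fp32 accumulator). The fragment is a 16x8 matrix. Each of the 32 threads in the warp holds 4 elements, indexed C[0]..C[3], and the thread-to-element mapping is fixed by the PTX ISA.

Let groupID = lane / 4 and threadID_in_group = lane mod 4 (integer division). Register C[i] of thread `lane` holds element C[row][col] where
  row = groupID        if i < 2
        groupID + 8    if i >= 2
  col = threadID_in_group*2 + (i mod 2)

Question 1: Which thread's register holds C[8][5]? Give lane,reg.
r:8=>grp=0,rB=1  c:5=>tig=2,lo=1
L=0*4+2=2  i=1*2+1=3

2,3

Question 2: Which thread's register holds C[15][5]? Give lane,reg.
30,3

r: 15->gid=7,r8=1  c: 5->tid=2,i&1=1
L=7*4+2=30  i=1*2+1=3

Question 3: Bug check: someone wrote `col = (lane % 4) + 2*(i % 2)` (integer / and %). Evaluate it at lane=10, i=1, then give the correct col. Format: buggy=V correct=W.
`(lane % 4) + 2*(i % 2)`[10,1]->4
lane 10->10/4=2, 10 mod 4=2
i=1  r:2+0->2  c:2·2+1->5
col: 4 vs 5

buggy=4 correct=5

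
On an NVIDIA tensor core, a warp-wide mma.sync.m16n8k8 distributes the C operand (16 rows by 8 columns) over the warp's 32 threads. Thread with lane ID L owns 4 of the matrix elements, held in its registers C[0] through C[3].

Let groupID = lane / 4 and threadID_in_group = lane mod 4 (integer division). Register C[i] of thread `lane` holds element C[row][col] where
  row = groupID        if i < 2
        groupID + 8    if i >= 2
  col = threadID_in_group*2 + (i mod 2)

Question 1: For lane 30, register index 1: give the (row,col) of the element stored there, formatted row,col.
30: g=7,t=2
[1] (7+0,2*2+1) = (7,5)

7,5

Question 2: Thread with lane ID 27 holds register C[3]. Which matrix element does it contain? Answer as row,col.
14,7

lane 27: grp=6 (27/4), tig=3 (27%4)
i=3: r=6+8=14, c=3*2+1=7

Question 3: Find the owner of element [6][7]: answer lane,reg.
r: 6->gid=6,r8=0  c: 7->tid=3,i&1=1
L=6*4+3=27  i=0*2+1=1

27,1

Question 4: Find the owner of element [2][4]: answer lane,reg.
r=2→G=2,rhi=0  c=4→T=2,p=0
L=2*4+2=10  i=0*2+0=0

10,0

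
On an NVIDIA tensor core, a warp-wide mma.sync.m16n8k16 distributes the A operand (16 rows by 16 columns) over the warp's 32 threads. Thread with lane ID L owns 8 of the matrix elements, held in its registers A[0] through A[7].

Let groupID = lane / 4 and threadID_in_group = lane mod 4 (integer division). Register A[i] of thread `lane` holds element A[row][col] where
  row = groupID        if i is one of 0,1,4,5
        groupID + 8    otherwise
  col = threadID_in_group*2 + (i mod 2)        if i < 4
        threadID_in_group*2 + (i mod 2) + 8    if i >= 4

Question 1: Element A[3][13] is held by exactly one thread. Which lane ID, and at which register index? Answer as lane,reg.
r: 3->gid=3,r8=0  c: 13->c8=1,tid=2,i&1=1
L=3*4+2=14  i=1*4+0*2+1=5

14,5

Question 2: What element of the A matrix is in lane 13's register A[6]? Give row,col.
11,10

lane 13: gid=3 (13/4), tid=1 (13%4)
i=6: r=3+8=11, c=1*2+0+8=10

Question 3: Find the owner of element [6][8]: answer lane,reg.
r=6⇒gr=6,Rb=0  c=8⇒Cb=1,th=0,odd=0
L=6*4+0=24  i=1*4+0*2+0=4

24,4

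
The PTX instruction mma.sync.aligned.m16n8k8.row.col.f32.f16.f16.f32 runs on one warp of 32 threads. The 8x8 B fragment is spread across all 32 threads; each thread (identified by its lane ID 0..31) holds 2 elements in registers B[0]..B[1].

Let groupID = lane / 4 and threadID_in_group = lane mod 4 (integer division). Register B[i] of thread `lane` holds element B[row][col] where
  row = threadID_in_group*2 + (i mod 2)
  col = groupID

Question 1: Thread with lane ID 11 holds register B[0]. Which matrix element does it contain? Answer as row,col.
6,2

11: gid=2,tid=3
[0] (3*2+0,2) = (6,2)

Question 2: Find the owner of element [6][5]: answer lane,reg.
c=5->g=5  r=6->t=3,b0=0
L=5*4+3=23  i=0=0

23,0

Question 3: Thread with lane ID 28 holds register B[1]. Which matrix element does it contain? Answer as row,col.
1,7

lane 28→28/4=7, 28 mod 4=0
i=1  r:2·0+1→1  c:7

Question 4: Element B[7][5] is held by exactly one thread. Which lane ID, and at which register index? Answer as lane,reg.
23,1

c: 5->gid=5  r: 7->tid=3,i&1=1
L=5*4+3=23  i=1=1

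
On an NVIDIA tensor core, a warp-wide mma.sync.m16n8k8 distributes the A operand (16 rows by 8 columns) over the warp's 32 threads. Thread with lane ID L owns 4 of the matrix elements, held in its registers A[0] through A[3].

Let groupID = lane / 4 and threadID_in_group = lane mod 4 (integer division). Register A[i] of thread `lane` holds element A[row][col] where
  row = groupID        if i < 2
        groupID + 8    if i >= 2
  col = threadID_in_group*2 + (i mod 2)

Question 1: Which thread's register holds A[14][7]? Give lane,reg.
r=14→G=6,rhi=1  c=7→T=3,p=1
L=6*4+3=27  i=1*2+1=3

27,3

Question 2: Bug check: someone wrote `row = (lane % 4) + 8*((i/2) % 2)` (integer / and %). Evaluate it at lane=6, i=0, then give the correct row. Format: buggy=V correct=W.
buggy=2 correct=1

`(lane % 4) + 8*((i/2) % 2)`[6,0]->2
lane 6->6/4=1, 6 mod 4=2
i=0  r:1+0->1  c:2·2+0->4
row: 2 vs 1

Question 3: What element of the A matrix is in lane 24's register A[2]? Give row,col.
L=24=>grp=24>>2=6, tig=24&3=0
[2]=>row 6+8=14  col 0·2+0=0

14,0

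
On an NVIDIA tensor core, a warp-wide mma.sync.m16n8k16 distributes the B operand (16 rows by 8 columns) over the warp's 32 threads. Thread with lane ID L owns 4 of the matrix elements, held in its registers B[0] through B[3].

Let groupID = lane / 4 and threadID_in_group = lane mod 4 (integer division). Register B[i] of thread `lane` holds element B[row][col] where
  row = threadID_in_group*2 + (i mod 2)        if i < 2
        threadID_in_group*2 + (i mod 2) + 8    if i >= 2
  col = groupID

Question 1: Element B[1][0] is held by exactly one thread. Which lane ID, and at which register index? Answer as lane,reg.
0,1

c=0⇒gr=0  r=1⇒Rb=0,th=0,odd=1
L=0*4+0=0  i=0*2+1=1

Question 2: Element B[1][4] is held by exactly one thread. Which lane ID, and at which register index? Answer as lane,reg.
c: 4->gid=4  r: 1->r8=0,tid=0,i&1=1
L=4*4+0=16  i=0*2+1=1

16,1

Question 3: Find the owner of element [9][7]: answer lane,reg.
c:7=>grp=7  r:9=>rB=1,tig=0,lo=1
L=7*4+0=28  i=1*2+1=3

28,3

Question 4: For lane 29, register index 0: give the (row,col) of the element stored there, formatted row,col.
2,7

29: g=7,t=1
[0] (1*2+0+0,7) = (2,7)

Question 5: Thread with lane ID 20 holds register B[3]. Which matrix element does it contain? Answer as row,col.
lane 20: g=5 (20/4), t=0 (20%4)
i=3: r=0*2+1+8=9, c=g=5

9,5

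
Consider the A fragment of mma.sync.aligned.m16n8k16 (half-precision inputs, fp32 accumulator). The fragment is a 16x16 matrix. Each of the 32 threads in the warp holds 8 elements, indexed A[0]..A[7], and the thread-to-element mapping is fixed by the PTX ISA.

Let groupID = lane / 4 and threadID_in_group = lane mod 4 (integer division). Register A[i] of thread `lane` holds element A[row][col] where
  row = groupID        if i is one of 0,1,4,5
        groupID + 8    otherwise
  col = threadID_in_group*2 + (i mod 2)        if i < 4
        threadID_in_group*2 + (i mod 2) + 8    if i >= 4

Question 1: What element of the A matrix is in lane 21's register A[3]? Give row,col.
13,3

lane 21⇒21/4=5, 21 mod 4=1
i=3  r:5+8⇒13  c:2·1+1+0⇒3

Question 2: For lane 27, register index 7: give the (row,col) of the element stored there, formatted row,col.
lane 27⇒27/4=6, 27 mod 4=3
i=7  r:6+8⇒14  c:2·3+1+8⇒15

14,15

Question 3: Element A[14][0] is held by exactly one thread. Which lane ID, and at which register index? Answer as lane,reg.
24,2

r: 14->gid=6,r8=1  c: 0->c8=0,tid=0,i&1=0
L=6*4+0=24  i=0*4+1*2+0=2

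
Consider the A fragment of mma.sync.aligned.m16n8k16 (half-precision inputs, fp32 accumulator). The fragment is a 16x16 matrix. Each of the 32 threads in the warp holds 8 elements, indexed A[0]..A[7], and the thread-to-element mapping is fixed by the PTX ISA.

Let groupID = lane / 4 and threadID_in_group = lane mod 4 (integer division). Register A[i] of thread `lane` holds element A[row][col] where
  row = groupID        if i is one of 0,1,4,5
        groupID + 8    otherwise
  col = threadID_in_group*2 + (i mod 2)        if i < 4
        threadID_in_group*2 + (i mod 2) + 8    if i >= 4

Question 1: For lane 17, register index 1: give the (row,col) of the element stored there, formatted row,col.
4,3

lane 17=>17/4=4, 17 mod 4=1
i=1  r:4+0=>4  c:2·1+1+0=>3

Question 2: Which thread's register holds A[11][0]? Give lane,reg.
r:11=>grp=3,rB=1  c:0=>cB=0,tig=0,lo=0
L=3*4+0=12  i=0*4+1*2+0=2

12,2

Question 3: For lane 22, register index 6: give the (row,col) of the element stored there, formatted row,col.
13,12

lane 22: gr=5 (22/4), th=2 (22%4)
i=6: r=5+8=13, c=2*2+0+8=12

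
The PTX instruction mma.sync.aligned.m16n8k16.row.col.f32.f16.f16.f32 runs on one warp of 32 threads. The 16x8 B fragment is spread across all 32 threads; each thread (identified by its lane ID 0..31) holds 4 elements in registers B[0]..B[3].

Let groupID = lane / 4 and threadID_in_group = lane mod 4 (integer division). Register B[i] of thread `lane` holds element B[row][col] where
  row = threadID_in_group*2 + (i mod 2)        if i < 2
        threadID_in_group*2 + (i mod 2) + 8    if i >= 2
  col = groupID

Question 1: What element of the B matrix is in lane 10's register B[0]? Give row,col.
L=10→G=10>>2=2, T=10&3=2
[0]→row 2·2+0+0=4  col G=2

4,2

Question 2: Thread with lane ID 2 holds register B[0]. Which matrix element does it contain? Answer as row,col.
4,0

L=2⇒gr=2>>2=0, th=2&3=2
[0]⇒row 2·2+0+0=4  col gr=0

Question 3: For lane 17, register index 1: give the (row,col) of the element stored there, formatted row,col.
3,4

lane 17: g=4 (17/4), t=1 (17%4)
i=1: r=1*2+1+0=3, c=g=4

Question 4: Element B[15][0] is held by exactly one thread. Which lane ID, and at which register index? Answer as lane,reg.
c=0->g=0  r=15->rb=1,t=3,b0=1
L=0*4+3=3  i=1*2+1=3

3,3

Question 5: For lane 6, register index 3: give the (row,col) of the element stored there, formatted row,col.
L=6=>grp=6>>2=1, tig=6&3=2
[3]=>row 2·2+1+8=13  col grp=1

13,1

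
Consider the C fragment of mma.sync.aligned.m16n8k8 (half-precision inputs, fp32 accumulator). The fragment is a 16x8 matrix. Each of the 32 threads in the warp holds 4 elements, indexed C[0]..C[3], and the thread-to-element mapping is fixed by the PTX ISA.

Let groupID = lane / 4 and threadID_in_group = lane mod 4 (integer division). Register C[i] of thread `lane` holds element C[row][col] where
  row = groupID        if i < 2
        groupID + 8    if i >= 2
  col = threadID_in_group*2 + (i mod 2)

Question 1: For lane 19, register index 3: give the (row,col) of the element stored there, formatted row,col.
12,7

lane 19: gid=4 (19/4), tid=3 (19%4)
i=3: r=4+8=12, c=3*2+1=7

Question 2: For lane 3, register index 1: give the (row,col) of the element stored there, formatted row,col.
0,7

L=3=>grp=3>>2=0, tig=3&3=3
[1]=>row 0+0=0  col 3·2+1=7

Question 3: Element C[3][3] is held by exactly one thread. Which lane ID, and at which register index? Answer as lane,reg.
13,1

r=3->g=3,rb=0  c=3->t=1,b0=1
L=3*4+1=13  i=0*2+1=1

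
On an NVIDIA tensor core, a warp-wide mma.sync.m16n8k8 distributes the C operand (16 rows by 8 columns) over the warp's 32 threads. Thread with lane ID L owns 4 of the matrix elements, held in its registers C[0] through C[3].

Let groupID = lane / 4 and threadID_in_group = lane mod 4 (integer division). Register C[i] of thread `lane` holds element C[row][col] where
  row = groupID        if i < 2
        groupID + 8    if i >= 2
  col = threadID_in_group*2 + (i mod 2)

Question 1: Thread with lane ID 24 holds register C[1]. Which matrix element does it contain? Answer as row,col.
24: G=6,T=0
[1] (6+0,0*2+1) = (6,1)

6,1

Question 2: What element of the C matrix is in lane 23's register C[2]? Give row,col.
13,6

23: grp=5,tig=3
[2] (5+8,3*2+0) = (13,6)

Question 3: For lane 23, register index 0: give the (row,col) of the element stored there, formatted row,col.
5,6

L=23=>grp=23>>2=5, tig=23&3=3
[0]=>row 5+0=5  col 3·2+0=6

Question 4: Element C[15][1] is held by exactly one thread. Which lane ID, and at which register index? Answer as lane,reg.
28,3

r=15->g=7,rb=1  c=1->t=0,b0=1
L=7*4+0=28  i=1*2+1=3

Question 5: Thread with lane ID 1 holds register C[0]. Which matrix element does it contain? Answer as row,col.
lane 1: grp=0 (1/4), tig=1 (1%4)
i=0: r=0+0=0, c=1*2+0=2

0,2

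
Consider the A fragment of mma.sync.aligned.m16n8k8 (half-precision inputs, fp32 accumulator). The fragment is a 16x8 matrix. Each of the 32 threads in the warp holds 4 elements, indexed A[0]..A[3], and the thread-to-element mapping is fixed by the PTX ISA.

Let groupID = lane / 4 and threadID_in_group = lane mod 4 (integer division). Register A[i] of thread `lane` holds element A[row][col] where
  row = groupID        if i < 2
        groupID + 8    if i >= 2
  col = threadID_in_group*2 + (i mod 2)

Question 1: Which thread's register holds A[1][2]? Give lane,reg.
r: 1->gid=1,r8=0  c: 2->tid=1,i&1=0
L=1*4+1=5  i=0*2+0=0

5,0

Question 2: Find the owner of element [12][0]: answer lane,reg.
r:12=>grp=4,rB=1  c:0=>tig=0,lo=0
L=4*4+0=16  i=1*2+0=2

16,2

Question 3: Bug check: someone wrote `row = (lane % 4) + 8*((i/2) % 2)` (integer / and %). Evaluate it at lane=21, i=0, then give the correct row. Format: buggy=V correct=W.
buggy=1 correct=5

`(lane % 4) + 8*((i/2) % 2)`[21,0]->1
lane 21: g=5 (21/4), t=1 (21%4)
i=0: r=5+0=5, c=1*2+0=2
row: 1 vs 5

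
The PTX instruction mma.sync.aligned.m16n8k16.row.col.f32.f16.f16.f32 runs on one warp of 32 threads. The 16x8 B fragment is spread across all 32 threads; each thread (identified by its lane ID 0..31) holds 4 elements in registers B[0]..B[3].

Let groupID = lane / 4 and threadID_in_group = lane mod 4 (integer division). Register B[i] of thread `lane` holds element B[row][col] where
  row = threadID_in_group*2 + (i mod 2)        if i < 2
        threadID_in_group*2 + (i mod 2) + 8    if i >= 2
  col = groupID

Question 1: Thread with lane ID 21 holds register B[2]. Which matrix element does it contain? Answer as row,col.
lane 21→21/4=5, 21 mod 4=1
i=2  r:2·1+0+8→10  c:5

10,5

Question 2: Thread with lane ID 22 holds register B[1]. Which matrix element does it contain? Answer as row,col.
lane 22→22/4=5, 22 mod 4=2
i=1  r:2·2+1+0→5  c:5

5,5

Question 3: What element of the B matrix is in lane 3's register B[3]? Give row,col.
lane 3->3/4=0, 3 mod 4=3
i=3  r:2·3+1+8->15  c:0

15,0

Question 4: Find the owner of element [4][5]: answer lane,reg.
22,0

c=5->g=5  r=4->rb=0,t=2,b0=0
L=5*4+2=22  i=0*2+0=0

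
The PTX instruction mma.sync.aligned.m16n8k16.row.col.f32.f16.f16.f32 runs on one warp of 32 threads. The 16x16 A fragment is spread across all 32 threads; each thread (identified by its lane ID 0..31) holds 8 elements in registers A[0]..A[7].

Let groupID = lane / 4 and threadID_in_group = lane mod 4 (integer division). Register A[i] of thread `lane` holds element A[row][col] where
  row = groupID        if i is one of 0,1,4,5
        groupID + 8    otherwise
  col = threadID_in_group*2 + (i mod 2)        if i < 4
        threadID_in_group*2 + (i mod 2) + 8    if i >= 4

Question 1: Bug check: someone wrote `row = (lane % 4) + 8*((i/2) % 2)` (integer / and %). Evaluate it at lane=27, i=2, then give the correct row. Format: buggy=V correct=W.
`(lane % 4) + 8*((i/2) % 2)`[27,2]⇒11
lane 27⇒27/4=6, 27 mod 4=3
i=2  r:6+8⇒14  c:2·3+0+0⇒6
row: 11 vs 14

buggy=11 correct=14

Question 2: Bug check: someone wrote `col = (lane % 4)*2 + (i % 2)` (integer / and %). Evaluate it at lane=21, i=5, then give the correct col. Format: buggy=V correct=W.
buggy=3 correct=11

`(lane % 4)*2 + (i % 2)`[21,5]=>3
21: grp=5,tig=1
[5] (5+0,1*2+1+8) = (5,11)
col: 3 vs 11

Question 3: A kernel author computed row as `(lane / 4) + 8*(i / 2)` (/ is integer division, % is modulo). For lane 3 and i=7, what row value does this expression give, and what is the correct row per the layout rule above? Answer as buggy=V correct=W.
buggy=24 correct=8

`(lane / 4) + 8*(i / 2)`[3,7]=>24
3: grp=0,tig=3
[7] (0+8,3*2+1+8) = (8,15)
row: 24 vs 8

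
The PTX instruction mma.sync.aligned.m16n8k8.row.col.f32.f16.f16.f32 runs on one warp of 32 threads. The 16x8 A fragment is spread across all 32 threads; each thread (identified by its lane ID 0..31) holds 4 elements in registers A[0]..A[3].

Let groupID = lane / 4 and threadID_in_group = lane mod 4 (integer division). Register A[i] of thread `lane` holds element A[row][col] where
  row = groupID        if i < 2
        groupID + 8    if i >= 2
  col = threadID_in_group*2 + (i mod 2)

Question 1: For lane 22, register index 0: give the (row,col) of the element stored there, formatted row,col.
22: grp=5,tig=2
[0] (5+0,2*2+0) = (5,4)

5,4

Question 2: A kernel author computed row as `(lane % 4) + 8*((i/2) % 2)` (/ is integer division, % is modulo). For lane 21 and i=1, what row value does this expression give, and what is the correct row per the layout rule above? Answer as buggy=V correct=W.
buggy=1 correct=5

`(lane % 4) + 8*((i/2) % 2)`[21,1]⇒1
lane 21⇒21/4=5, 21 mod 4=1
i=1  r:5+0⇒5  c:2·1+1⇒3
row: 1 vs 5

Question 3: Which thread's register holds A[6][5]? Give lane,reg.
26,1

r=6->g=6,rb=0  c=5->t=2,b0=1
L=6*4+2=26  i=0*2+1=1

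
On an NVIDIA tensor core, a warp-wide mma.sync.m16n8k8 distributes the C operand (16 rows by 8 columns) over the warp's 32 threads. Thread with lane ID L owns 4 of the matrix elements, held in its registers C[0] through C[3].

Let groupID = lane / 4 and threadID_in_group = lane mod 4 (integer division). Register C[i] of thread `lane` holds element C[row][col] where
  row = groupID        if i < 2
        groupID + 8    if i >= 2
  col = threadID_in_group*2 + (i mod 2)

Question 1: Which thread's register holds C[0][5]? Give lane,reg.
r: 0->gid=0,r8=0  c: 5->tid=2,i&1=1
L=0*4+2=2  i=0*2+1=1

2,1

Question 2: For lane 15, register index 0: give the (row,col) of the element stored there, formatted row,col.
3,6

15: gid=3,tid=3
[0] (3+0,3*2+0) = (3,6)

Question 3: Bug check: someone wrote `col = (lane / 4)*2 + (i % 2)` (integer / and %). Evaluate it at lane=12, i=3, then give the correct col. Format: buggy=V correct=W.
`(lane / 4)*2 + (i % 2)`[12,3]->7
12: g=3,t=0
[3] (3+8,0*2+1) = (11,1)
col: 7 vs 1

buggy=7 correct=1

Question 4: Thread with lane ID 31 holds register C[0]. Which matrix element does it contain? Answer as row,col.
7,6

lane 31: gid=7 (31/4), tid=3 (31%4)
i=0: r=7+0=7, c=3*2+0=6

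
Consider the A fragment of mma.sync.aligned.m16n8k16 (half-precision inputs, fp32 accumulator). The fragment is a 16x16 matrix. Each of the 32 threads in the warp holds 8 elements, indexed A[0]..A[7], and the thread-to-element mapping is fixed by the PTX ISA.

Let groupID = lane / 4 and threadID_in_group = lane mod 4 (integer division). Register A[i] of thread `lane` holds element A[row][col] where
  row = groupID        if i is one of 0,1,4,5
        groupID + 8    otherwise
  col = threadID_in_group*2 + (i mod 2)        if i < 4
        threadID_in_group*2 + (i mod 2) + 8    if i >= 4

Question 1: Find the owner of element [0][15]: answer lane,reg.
3,5

r: 0->gid=0,r8=0  c: 15->c8=1,tid=3,i&1=1
L=0*4+3=3  i=1*4+0*2+1=5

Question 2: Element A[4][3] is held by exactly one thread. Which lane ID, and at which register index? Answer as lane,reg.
17,1

r:4=>grp=4,rB=0  c:3=>cB=0,tig=1,lo=1
L=4*4+1=17  i=0*4+0*2+1=1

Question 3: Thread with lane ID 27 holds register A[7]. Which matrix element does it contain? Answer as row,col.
14,15

L=27→G=27>>2=6, T=27&3=3
[7]→row 6+8=14  col 3·2+1+8=15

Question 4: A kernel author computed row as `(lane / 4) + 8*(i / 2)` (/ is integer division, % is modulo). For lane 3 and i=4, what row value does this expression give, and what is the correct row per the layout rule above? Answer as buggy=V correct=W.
`(lane / 4) + 8*(i / 2)`[3,4]→16
3: G=0,T=3
[4] (0+0,3*2+0+8) = (0,14)
row: 16 vs 0

buggy=16 correct=0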